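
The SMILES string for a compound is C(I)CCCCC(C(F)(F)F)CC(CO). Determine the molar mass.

338.15 g/mol

Atom tally by fragment:
  ICH2 → C:1 H:2 I:1
  CH2 → C:1 H:2
  CH2 → C:1 H:2
  CH2 → C:1 H:2
  CH2 → C:1 H:2
  CH(CF3) → C:2 H:1 F:3
  CH2 → C:1 H:2
  CH2CH2OH → C:2 H:5 O:1
Element totals:
  C: 10
  H: 18
  F: 3
  I: 1
  O: 1
Molecular formula: C10H18F3IO.
  M = 10(12.011) + 18(1.008) + 3(18.998) + 126.904 + 15.999
    = 120.110 + 18.144 + 56.994 + 126.904 + 15.999 = 338.151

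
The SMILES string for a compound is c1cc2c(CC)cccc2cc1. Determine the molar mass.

156.23 g/mol

Atom tally by fragment:
  naphthalene ring system core → C:10 H:8
  (− 1 ring H displaced by substituents)
  + C2H5 → C:2 H:5
Element totals:
  C: 12
  H: 12
Molecular formula: C12H12.
  M = 12(12.011) + 12(1.008)
    = 144.132 + 12.096 = 156.228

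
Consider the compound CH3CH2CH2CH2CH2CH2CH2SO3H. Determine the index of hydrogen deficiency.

0

Element totals:
  C: 7
  H: 16
  O: 3
  S: 1
Molecular formula: C7H16O3S.
DoU = (2C + 2 + N − H − X) / 2 = (2·7 + 2 + 0 − 16 − 0) / 2 = 0.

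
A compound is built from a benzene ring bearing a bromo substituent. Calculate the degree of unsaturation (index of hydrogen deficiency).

4

Atom tally by fragment:
  benzene ring core → C:6 H:6
  (− 1 ring H displaced by substituents)
  + Br → Br:1
Element totals:
  C: 6
  H: 5
  Br: 1
Molecular formula: C6H5Br.
DoU = (2C + 2 + N − H − X) / 2 = (2·6 + 2 + 0 − 5 − 1) / 2 = 4.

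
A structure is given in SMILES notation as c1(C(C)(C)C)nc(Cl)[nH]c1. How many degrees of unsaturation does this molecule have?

Atom tally by fragment:
  imidazole ring core → C:3 H:4 N:2
  (− 2 ring H displaced by substituents)
  + C(CH3)3 → C:4 H:9
  + Cl → Cl:1
Element totals:
  C: 7
  H: 11
  Cl: 1
  N: 2
Molecular formula: C7H11ClN2.
DoU = (2C + 2 + N − H − X) / 2 = (2·7 + 2 + 2 − 11 − 1) / 2 = 3.

3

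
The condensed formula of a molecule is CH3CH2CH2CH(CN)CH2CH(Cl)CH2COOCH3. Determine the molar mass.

Atom tally by fragment:
  CH3 → C:1 H:3
  CH2 → C:1 H:2
  CH2 → C:1 H:2
  CH(CN) → C:2 H:1 N:1
  CH2 → C:1 H:2
  CH(Cl) → C:1 H:1 Cl:1
  CH2COOCH3 → C:3 H:5 O:2
Element totals:
  C: 10
  H: 16
  Cl: 1
  N: 1
  O: 2
Molecular formula: C10H16ClNO2.
  M = 10(12.011) + 16(1.008) + 35.45 + 14.007 + 2(15.999)
    = 120.110 + 16.128 + 35.450 + 14.007 + 31.998 = 217.693

217.69 g/mol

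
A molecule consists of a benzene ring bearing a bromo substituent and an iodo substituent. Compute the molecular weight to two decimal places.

Atom tally by fragment:
  benzene ring core → C:6 H:6
  (− 2 ring H displaced by substituents)
  + Br → Br:1
  + I → I:1
Element totals:
  C: 6
  H: 4
  Br: 1
  I: 1
Molecular formula: C6H4BrI.
  M = 6(12.011) + 4(1.008) + 79.904 + 126.904
    = 72.066 + 4.032 + 79.904 + 126.904 = 282.906

282.91 g/mol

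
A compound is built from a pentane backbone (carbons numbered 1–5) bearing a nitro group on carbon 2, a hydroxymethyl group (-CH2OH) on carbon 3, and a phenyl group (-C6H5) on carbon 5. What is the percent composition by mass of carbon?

Atom tally by fragment:
  CH3 → C:1 H:3
  CH(NO2) → C:1 H:1 N:1 O:2
  CH(CH2OH) → C:2 H:4 O:1
  CH2 → C:1 H:2
  CH2C6H5 → C:7 H:7
Element totals:
  C: 12
  H: 17
  N: 1
  O: 3
Molecular formula: C12H17NO3.
Molar mass = 223.272 g/mol.
Mass from C: 12 × 12.011 = 144.132 g/mol.
%C = 144.132 / 223.272 × 100 = 64.55%.

64.55%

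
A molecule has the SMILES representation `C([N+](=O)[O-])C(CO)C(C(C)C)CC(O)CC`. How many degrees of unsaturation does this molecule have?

Atom tally by fragment:
  O2NCH2 → C:1 H:2 N:1 O:2
  CH(CH2OH) → C:2 H:4 O:1
  CH(CH(CH3)2) → C:4 H:8
  CH2 → C:1 H:2
  CH(OH) → C:1 H:2 O:1
  CH2 → C:1 H:2
  CH3 → C:1 H:3
Element totals:
  C: 11
  H: 23
  N: 1
  O: 4
Molecular formula: C11H23NO4.
DoU = (2C + 2 + N − H − X) / 2 = (2·11 + 2 + 1 − 23 − 0) / 2 = 1.

1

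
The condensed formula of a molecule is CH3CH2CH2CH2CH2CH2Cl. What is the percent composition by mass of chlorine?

Atom tally by fragment:
  CH3 → C:1 H:3
  CH2 → C:1 H:2
  CH2 → C:1 H:2
  CH2 → C:1 H:2
  CH2 → C:1 H:2
  CH2Cl → C:1 H:2 Cl:1
Element totals:
  C: 6
  H: 13
  Cl: 1
Molecular formula: C6H13Cl.
Molar mass = 120.620 g/mol.
Mass from Cl: 1 × 35.45 = 35.450 g/mol.
%Cl = 35.450 / 120.620 × 100 = 29.39%.

29.39%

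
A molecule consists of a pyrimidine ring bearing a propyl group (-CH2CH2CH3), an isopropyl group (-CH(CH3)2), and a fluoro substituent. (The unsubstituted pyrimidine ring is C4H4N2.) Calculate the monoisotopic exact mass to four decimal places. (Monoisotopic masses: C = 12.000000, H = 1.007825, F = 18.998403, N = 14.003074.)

Atom tally by fragment:
  pyrimidine ring core → C:4 H:4 N:2
  (− 3 ring H displaced by substituents)
  + CH2CH2CH3 → C:3 H:7
  + CH(CH3)2 → C:3 H:7
  + F → F:1
Element totals:
  C: 10
  H: 15
  F: 1
  N: 2
Molecular formula: C10H15FN2.
  M = 10(12.0) + 15(1.007825) + 18.998403 + 2(14.003074)
    = 120.000000 + 15.117375 + 18.998403 + 28.006148 = 182.121926

182.1219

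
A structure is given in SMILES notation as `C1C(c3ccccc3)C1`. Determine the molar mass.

Atom tally by fragment:
  cyclopropane ring core → C:3 H:6
  (− 1 ring H displaced by substituents)
  + C6H5 → C:6 H:5
Element totals:
  C: 9
  H: 10
Molecular formula: C9H10.
  M = 9(12.011) + 10(1.008)
    = 108.099 + 10.080 = 118.179

118.18 g/mol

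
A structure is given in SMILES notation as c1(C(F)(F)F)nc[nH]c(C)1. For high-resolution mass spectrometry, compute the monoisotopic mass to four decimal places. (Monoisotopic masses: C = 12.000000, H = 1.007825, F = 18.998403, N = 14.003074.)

Atom tally by fragment:
  imidazole ring core → C:3 H:4 N:2
  (− 2 ring H displaced by substituents)
  + CF3 → C:1 F:3
  + CH3 → C:1 H:3
Element totals:
  C: 5
  H: 5
  F: 3
  N: 2
Molecular formula: C5H5F3N2.
  M = 5(12.0) + 5(1.007825) + 3(18.998403) + 2(14.003074)
    = 60.000000 + 5.039125 + 56.995209 + 28.006148 = 150.040482

150.0405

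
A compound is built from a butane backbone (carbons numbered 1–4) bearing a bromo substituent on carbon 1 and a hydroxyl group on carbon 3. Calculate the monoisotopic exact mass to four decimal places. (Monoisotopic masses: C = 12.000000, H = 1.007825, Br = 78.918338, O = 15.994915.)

Atom tally by fragment:
  BrCH2 → C:1 H:2 Br:1
  CH2 → C:1 H:2
  CH(OH) → C:1 H:2 O:1
  CH3 → C:1 H:3
Element totals:
  C: 4
  H: 9
  Br: 1
  O: 1
Molecular formula: C4H9BrO.
  M = 4(12.0) + 9(1.007825) + 78.918338 + 15.994915
    = 48.000000 + 9.070425 + 78.918338 + 15.994915 = 151.983678

151.9837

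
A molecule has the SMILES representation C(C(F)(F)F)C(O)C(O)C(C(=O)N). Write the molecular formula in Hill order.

C6H10F3NO3

Atom tally by fragment:
  F3CCH2 → C:2 H:2 F:3
  CH(OH) → C:1 H:2 O:1
  CH(OH) → C:1 H:2 O:1
  CH2CONH2 → C:2 H:4 O:1 N:1
Element totals:
  C: 6
  H: 10
  F: 3
  N: 1
  O: 3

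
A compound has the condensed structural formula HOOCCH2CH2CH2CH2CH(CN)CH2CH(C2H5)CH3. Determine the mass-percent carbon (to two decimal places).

68.21%

Atom tally by fragment:
  HOOCCH2 → C:2 H:3 O:2
  CH2 → C:1 H:2
  CH2 → C:1 H:2
  CH2 → C:1 H:2
  CH(CN) → C:2 H:1 N:1
  CH2 → C:1 H:2
  CH(C2H5) → C:3 H:6
  CH3 → C:1 H:3
Element totals:
  C: 12
  H: 21
  N: 1
  O: 2
Molecular formula: C12H21NO2.
Molar mass = 211.305 g/mol.
Mass from C: 12 × 12.011 = 144.132 g/mol.
%C = 144.132 / 211.305 × 100 = 68.21%.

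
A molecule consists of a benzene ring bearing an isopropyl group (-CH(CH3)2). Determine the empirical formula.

C3H4

Atom tally by fragment:
  benzene ring core → C:6 H:6
  (− 1 ring H displaced by substituents)
  + CH(CH3)2 → C:3 H:7
Element totals:
  C: 9
  H: 12
Molecular formula: C9H12.
gcd of subscripts = 3; dividing each by 3:
  C: 9/3 = 3
  H: 12/3 = 4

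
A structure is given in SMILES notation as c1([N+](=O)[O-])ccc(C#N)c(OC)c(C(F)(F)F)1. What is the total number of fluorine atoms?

Atom tally by fragment:
  benzene ring core → C:6 H:6
  (− 4 ring H displaced by substituents)
  + NO2 → N:1 O:2
  + CN → C:1 N:1
  + OCH3 → C:1 H:3 O:1
  + CF3 → C:1 F:3
Element totals:
  C: 9
  H: 5
  F: 3
  N: 2
  O: 3

3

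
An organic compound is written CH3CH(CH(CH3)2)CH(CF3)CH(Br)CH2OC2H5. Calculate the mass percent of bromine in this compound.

Element totals:
  C: 11
  H: 20
  Br: 1
  F: 3
  O: 1
Molecular formula: C11H20BrF3O.
Molar mass = 305.178 g/mol.
Mass from Br: 1 × 79.904 = 79.904 g/mol.
%Br = 79.904 / 305.178 × 100 = 26.18%.

26.18%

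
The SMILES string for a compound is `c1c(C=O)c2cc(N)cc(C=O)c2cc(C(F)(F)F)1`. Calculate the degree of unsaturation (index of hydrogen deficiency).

9

Atom tally by fragment:
  naphthalene ring system core → C:10 H:8
  (− 4 ring H displaced by substituents)
  + CHO → C:1 H:1 O:1
  + NH2 → N:1 H:2
  + CHO → C:1 H:1 O:1
  + CF3 → C:1 F:3
Element totals:
  C: 13
  H: 8
  F: 3
  N: 1
  O: 2
Molecular formula: C13H8F3NO2.
DoU = (2C + 2 + N − H − X) / 2 = (2·13 + 2 + 1 − 8 − 3) / 2 = 9.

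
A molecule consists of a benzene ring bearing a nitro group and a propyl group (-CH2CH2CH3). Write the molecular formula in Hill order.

Atom tally by fragment:
  benzene ring core → C:6 H:6
  (− 2 ring H displaced by substituents)
  + NO2 → N:1 O:2
  + CH2CH2CH3 → C:3 H:7
Element totals:
  C: 9
  H: 11
  N: 1
  O: 2

C9H11NO2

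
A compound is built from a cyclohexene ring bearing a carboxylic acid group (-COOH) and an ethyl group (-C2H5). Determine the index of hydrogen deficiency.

3

Atom tally by fragment:
  cyclohexene ring core → C:6 H:10
  (− 2 ring H displaced by substituents)
  + COOH → C:1 H:1 O:2
  + C2H5 → C:2 H:5
Element totals:
  C: 9
  H: 14
  O: 2
Molecular formula: C9H14O2.
DoU = (2C + 2 + N − H − X) / 2 = (2·9 + 2 + 0 − 14 − 0) / 2 = 3.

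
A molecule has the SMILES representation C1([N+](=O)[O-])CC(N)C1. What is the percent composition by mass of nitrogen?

24.13%

Atom tally by fragment:
  cyclobutane ring core → C:4 H:8
  (− 2 ring H displaced by substituents)
  + NO2 → N:1 O:2
  + NH2 → N:1 H:2
Element totals:
  C: 4
  H: 8
  N: 2
  O: 2
Molecular formula: C4H8N2O2.
Molar mass = 116.120 g/mol.
Mass from N: 2 × 14.007 = 28.014 g/mol.
%N = 28.014 / 116.120 × 100 = 24.13%.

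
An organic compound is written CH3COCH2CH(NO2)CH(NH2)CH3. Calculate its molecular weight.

Atom tally by fragment:
  CH3COCH2 → C:3 H:5 O:1
  CH(NO2) → C:1 H:1 N:1 O:2
  CH(NH2) → C:1 H:3 N:1
  CH3 → C:1 H:3
Element totals:
  C: 6
  H: 12
  N: 2
  O: 3
Molecular formula: C6H12N2O3.
  M = 6(12.011) + 12(1.008) + 2(14.007) + 3(15.999)
    = 72.066 + 12.096 + 28.014 + 47.997 = 160.173

160.17 g/mol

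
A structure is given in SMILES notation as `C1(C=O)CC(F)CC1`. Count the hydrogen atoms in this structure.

Atom tally by fragment:
  cyclopentane ring core → C:5 H:10
  (− 2 ring H displaced by substituents)
  + CHO → C:1 H:1 O:1
  + F → F:1
Element totals:
  C: 6
  H: 9
  F: 1
  O: 1

9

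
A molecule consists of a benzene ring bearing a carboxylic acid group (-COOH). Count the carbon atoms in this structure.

Atom tally by fragment:
  benzene ring core → C:6 H:6
  (− 1 ring H displaced by substituents)
  + COOH → C:1 H:1 O:2
Element totals:
  C: 7
  H: 6
  O: 2

7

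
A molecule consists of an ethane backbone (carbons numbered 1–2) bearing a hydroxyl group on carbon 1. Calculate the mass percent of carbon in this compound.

Atom tally by fragment:
  HOCH2 → C:1 H:3 O:1
  CH3 → C:1 H:3
Element totals:
  C: 2
  H: 6
  O: 1
Molecular formula: C2H6O.
Molar mass = 46.069 g/mol.
Mass from C: 2 × 12.011 = 24.022 g/mol.
%C = 24.022 / 46.069 × 100 = 52.14%.

52.14%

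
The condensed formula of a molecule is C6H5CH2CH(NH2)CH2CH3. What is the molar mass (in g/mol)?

Element totals:
  C: 10
  H: 15
  N: 1
Molecular formula: C10H15N.
  M = 10(12.011) + 15(1.008) + 14.007
    = 120.110 + 15.120 + 14.007 = 149.237

149.24 g/mol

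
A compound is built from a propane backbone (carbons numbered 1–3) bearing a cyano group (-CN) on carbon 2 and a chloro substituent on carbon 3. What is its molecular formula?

Atom tally by fragment:
  CH3 → C:1 H:3
  CH(CN) → C:2 H:1 N:1
  CH2Cl → C:1 H:2 Cl:1
Element totals:
  C: 4
  H: 6
  Cl: 1
  N: 1

C4H6ClN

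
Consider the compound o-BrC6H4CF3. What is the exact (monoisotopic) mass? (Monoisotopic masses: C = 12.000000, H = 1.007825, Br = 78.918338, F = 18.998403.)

Element totals:
  C: 7
  H: 4
  Br: 1
  F: 3
Molecular formula: C7H4BrF3.
  M = 7(12.0) + 4(1.007825) + 78.918338 + 3(18.998403)
    = 84.000000 + 4.031300 + 78.918338 + 56.995209 = 223.944847

223.9448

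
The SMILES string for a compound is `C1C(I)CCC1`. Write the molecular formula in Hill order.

Atom tally by fragment:
  cyclopentane ring core → C:5 H:10
  (− 1 ring H displaced by substituents)
  + I → I:1
Element totals:
  C: 5
  H: 9
  I: 1

C5H9I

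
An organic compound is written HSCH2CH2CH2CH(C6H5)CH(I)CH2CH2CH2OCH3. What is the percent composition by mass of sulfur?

8.47%

Atom tally by fragment:
  HSCH2 → C:1 H:3 S:1
  CH2 → C:1 H:2
  CH2 → C:1 H:2
  CH(C6H5) → C:7 H:6
  CH(I) → C:1 H:1 I:1
  CH2 → C:1 H:2
  CH2 → C:1 H:2
  CH2OCH3 → C:2 H:5 O:1
Element totals:
  C: 15
  H: 23
  I: 1
  O: 1
  S: 1
Molecular formula: C15H23IOS.
Molar mass = 378.312 g/mol.
Mass from S: 1 × 32.06 = 32.060 g/mol.
%S = 32.060 / 378.312 × 100 = 8.47%.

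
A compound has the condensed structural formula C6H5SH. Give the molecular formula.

Atom tally by fragment:
  benzene ring core → C:6 H:6
  (− 1 ring H displaced by substituents)
  + SH → S:1 H:1
Element totals:
  C: 6
  H: 6
  S: 1

C6H6S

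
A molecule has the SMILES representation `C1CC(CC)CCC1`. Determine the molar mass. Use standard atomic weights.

112.22 g/mol

Atom tally by fragment:
  cyclohexane ring core → C:6 H:12
  (− 1 ring H displaced by substituents)
  + C2H5 → C:2 H:5
Element totals:
  C: 8
  H: 16
Molecular formula: C8H16.
  M = 8(12.011) + 16(1.008)
    = 96.088 + 16.128 = 112.216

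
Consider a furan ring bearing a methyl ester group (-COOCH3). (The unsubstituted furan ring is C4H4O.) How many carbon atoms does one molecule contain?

Atom tally by fragment:
  furan ring core → C:4 H:4 O:1
  (− 1 ring H displaced by substituents)
  + COOCH3 → C:2 H:3 O:2
Element totals:
  C: 6
  H: 6
  O: 3

6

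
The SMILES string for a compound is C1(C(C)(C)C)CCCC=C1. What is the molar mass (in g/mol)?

Atom tally by fragment:
  cyclohexene ring core → C:6 H:10
  (− 1 ring H displaced by substituents)
  + C(CH3)3 → C:4 H:9
Element totals:
  C: 10
  H: 18
Molecular formula: C10H18.
  M = 10(12.011) + 18(1.008)
    = 120.110 + 18.144 = 138.254

138.25 g/mol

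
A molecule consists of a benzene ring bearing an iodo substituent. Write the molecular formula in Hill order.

Atom tally by fragment:
  benzene ring core → C:6 H:6
  (− 1 ring H displaced by substituents)
  + I → I:1
Element totals:
  C: 6
  H: 5
  I: 1

C6H5I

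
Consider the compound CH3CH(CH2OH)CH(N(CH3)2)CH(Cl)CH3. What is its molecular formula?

C8H18ClNO

Atom tally by fragment:
  CH3 → C:1 H:3
  CH(CH2OH) → C:2 H:4 O:1
  CH(N(CH3)2) → C:3 H:7 N:1
  CH(Cl) → C:1 H:1 Cl:1
  CH3 → C:1 H:3
Element totals:
  C: 8
  H: 18
  Cl: 1
  N: 1
  O: 1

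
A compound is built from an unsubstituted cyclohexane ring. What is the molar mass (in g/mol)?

84.16 g/mol

Atom tally by fragment:
  cyclohexane ring core → C:6 H:12
Element totals:
  C: 6
  H: 12
Molecular formula: C6H12.
  M = 6(12.011) + 12(1.008)
    = 72.066 + 12.096 = 84.162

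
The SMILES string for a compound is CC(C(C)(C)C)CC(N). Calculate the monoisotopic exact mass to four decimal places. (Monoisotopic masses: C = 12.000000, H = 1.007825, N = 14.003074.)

129.1517

Atom tally by fragment:
  CH3 → C:1 H:3
  CH(C(CH3)3) → C:5 H:10
  CH2 → C:1 H:2
  CH2NH2 → C:1 H:4 N:1
Element totals:
  C: 8
  H: 19
  N: 1
Molecular formula: C8H19N.
  M = 8(12.0) + 19(1.007825) + 14.003074
    = 96.000000 + 19.148675 + 14.003074 = 129.151749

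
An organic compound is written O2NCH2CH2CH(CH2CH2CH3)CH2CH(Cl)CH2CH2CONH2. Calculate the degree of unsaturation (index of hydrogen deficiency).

2

Atom tally by fragment:
  O2NCH2 → C:1 H:2 N:1 O:2
  CH2 → C:1 H:2
  CH(CH2CH2CH3) → C:4 H:8
  CH2 → C:1 H:2
  CH(Cl) → C:1 H:1 Cl:1
  CH2 → C:1 H:2
  CH2CONH2 → C:2 H:4 O:1 N:1
Element totals:
  C: 11
  H: 21
  Cl: 1
  N: 2
  O: 3
Molecular formula: C11H21ClN2O3.
DoU = (2C + 2 + N − H − X) / 2 = (2·11 + 2 + 2 − 21 − 1) / 2 = 2.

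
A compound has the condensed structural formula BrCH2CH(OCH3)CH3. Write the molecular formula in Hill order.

Atom tally by fragment:
  BrCH2 → C:1 H:2 Br:1
  CH(OCH3) → C:2 H:4 O:1
  CH3 → C:1 H:3
Element totals:
  C: 4
  H: 9
  Br: 1
  O: 1

C4H9BrO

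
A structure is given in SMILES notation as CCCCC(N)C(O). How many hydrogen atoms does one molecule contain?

Atom tally by fragment:
  CH3 → C:1 H:3
  CH2 → C:1 H:2
  CH2 → C:1 H:2
  CH2 → C:1 H:2
  CH(NH2) → C:1 H:3 N:1
  CH2OH → C:1 H:3 O:1
Element totals:
  C: 6
  H: 15
  N: 1
  O: 1

15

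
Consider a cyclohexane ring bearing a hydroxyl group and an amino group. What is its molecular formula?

Atom tally by fragment:
  cyclohexane ring core → C:6 H:12
  (− 2 ring H displaced by substituents)
  + OH → O:1 H:1
  + NH2 → N:1 H:2
Element totals:
  C: 6
  H: 13
  N: 1
  O: 1

C6H13NO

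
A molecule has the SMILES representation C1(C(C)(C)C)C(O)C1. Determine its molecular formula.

Atom tally by fragment:
  cyclopropane ring core → C:3 H:6
  (− 2 ring H displaced by substituents)
  + C(CH3)3 → C:4 H:9
  + OH → O:1 H:1
Element totals:
  C: 7
  H: 14
  O: 1

C7H14O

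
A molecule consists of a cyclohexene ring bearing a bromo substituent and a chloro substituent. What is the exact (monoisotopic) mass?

Atom tally by fragment:
  cyclohexene ring core → C:6 H:10
  (− 2 ring H displaced by substituents)
  + Br → Br:1
  + Cl → Cl:1
Element totals:
  C: 6
  H: 8
  Br: 1
  Cl: 1
Molecular formula: C6H8BrCl.
  M = 6(12.0) + 8(1.007825) + 78.918338 + 34.968853
    = 72.000000 + 8.062600 + 78.918338 + 34.968853 = 193.949791

193.9498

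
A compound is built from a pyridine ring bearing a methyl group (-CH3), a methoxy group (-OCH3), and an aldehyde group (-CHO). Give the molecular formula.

Atom tally by fragment:
  pyridine ring core → C:5 H:5 N:1
  (− 3 ring H displaced by substituents)
  + CH3 → C:1 H:3
  + OCH3 → C:1 H:3 O:1
  + CHO → C:1 H:1 O:1
Element totals:
  C: 8
  H: 9
  N: 1
  O: 2

C8H9NO2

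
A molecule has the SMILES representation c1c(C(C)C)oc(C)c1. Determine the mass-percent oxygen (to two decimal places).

12.88%

Atom tally by fragment:
  furan ring core → C:4 H:4 O:1
  (− 2 ring H displaced by substituents)
  + CH(CH3)2 → C:3 H:7
  + CH3 → C:1 H:3
Element totals:
  C: 8
  H: 12
  O: 1
Molecular formula: C8H12O.
Molar mass = 124.183 g/mol.
Mass from O: 1 × 15.999 = 15.999 g/mol.
%O = 15.999 / 124.183 × 100 = 12.88%.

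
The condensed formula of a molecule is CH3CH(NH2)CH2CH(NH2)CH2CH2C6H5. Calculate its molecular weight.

192.31 g/mol

Element totals:
  C: 12
  H: 20
  N: 2
Molecular formula: C12H20N2.
  M = 12(12.011) + 20(1.008) + 2(14.007)
    = 144.132 + 20.160 + 28.014 = 192.306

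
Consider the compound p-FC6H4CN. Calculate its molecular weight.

121.11 g/mol

Element totals:
  C: 7
  H: 4
  F: 1
  N: 1
Molecular formula: C7H4FN.
  M = 7(12.011) + 4(1.008) + 18.998 + 14.007
    = 84.077 + 4.032 + 18.998 + 14.007 = 121.114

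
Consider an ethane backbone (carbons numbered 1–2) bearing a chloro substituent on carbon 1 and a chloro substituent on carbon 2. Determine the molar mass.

Atom tally by fragment:
  ClCH2 → C:1 H:2 Cl:1
  CH2Cl → C:1 H:2 Cl:1
Element totals:
  C: 2
  H: 4
  Cl: 2
Molecular formula: C2H4Cl2.
  M = 2(12.011) + 4(1.008) + 2(35.45)
    = 24.022 + 4.032 + 70.900 = 98.954

98.95 g/mol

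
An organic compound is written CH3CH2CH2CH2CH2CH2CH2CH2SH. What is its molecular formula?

Element totals:
  C: 8
  H: 18
  S: 1

C8H18S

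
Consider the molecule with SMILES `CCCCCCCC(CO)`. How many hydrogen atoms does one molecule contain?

Atom tally by fragment:
  CH3 → C:1 H:3
  CH2 → C:1 H:2
  CH2 → C:1 H:2
  CH2 → C:1 H:2
  CH2 → C:1 H:2
  CH2 → C:1 H:2
  CH2 → C:1 H:2
  CH2CH2OH → C:2 H:5 O:1
Element totals:
  C: 9
  H: 20
  O: 1

20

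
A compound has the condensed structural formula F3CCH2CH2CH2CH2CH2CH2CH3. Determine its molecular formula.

Element totals:
  C: 8
  H: 15
  F: 3

C8H15F3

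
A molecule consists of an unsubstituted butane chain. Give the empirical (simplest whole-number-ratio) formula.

C2H5

Atom tally by fragment:
  CH3 → C:1 H:3
  CH2 → C:1 H:2
  CH2 → C:1 H:2
  CH3 → C:1 H:3
Element totals:
  C: 4
  H: 10
Molecular formula: C4H10.
gcd of subscripts = 2; dividing each by 2:
  C: 4/2 = 2
  H: 10/2 = 5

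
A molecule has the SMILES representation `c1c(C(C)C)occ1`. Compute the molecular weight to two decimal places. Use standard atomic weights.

110.16 g/mol

Atom tally by fragment:
  furan ring core → C:4 H:4 O:1
  (− 1 ring H displaced by substituents)
  + CH(CH3)2 → C:3 H:7
Element totals:
  C: 7
  H: 10
  O: 1
Molecular formula: C7H10O.
  M = 7(12.011) + 10(1.008) + 15.999
    = 84.077 + 10.080 + 15.999 = 110.156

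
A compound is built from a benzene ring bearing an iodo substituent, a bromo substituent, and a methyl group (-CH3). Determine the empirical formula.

C7H6BrI

Atom tally by fragment:
  benzene ring core → C:6 H:6
  (− 3 ring H displaced by substituents)
  + I → I:1
  + Br → Br:1
  + CH3 → C:1 H:3
Element totals:
  C: 7
  H: 6
  Br: 1
  I: 1
Molecular formula: C7H6BrI.
gcd of subscripts (1, 7, 6, 1) = 1, so the empirical formula equals the molecular formula.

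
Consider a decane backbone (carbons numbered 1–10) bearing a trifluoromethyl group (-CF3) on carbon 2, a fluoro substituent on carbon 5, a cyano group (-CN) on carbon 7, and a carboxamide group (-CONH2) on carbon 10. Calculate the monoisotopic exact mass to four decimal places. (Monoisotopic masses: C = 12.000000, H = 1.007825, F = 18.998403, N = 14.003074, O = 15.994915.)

Atom tally by fragment:
  CH3 → C:1 H:3
  CH(CF3) → C:2 H:1 F:3
  CH2 → C:1 H:2
  CH2 → C:1 H:2
  CH(F) → C:1 H:1 F:1
  CH2 → C:1 H:2
  CH(CN) → C:2 H:1 N:1
  CH2 → C:1 H:2
  CH2 → C:1 H:2
  CH2CONH2 → C:2 H:4 O:1 N:1
Element totals:
  C: 13
  H: 20
  F: 4
  N: 2
  O: 1
Molecular formula: C13H20F4N2O.
  M = 13(12.0) + 20(1.007825) + 4(18.998403) + 2(14.003074) + 15.994915
    = 156.000000 + 20.156500 + 75.993612 + 28.006148 + 15.994915 = 296.151175

296.1512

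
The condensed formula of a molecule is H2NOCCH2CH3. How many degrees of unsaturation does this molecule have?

1

Atom tally by fragment:
  H2NOCCH2 → C:2 H:4 O:1 N:1
  CH3 → C:1 H:3
Element totals:
  C: 3
  H: 7
  N: 1
  O: 1
Molecular formula: C3H7NO.
DoU = (2C + 2 + N − H − X) / 2 = (2·3 + 2 + 1 − 7 − 0) / 2 = 1.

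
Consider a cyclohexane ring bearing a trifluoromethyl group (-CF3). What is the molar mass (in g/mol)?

152.16 g/mol

Atom tally by fragment:
  cyclohexane ring core → C:6 H:12
  (− 1 ring H displaced by substituents)
  + CF3 → C:1 F:3
Element totals:
  C: 7
  H: 11
  F: 3
Molecular formula: C7H11F3.
  M = 7(12.011) + 11(1.008) + 3(18.998)
    = 84.077 + 11.088 + 56.994 = 152.159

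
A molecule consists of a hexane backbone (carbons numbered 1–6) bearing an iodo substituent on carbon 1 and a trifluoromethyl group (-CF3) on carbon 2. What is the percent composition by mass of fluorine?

20.35%

Atom tally by fragment:
  ICH2 → C:1 H:2 I:1
  CH(CF3) → C:2 H:1 F:3
  CH2 → C:1 H:2
  CH2 → C:1 H:2
  CH2 → C:1 H:2
  CH3 → C:1 H:3
Element totals:
  C: 7
  H: 12
  F: 3
  I: 1
Molecular formula: C7H12F3I.
Molar mass = 280.071 g/mol.
Mass from F: 3 × 18.998 = 56.994 g/mol.
%F = 56.994 / 280.071 × 100 = 20.35%.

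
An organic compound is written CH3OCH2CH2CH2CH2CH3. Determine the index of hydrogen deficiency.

0

Atom tally by fragment:
  CH3OCH2 → C:2 H:5 O:1
  CH2 → C:1 H:2
  CH2 → C:1 H:2
  CH2 → C:1 H:2
  CH3 → C:1 H:3
Element totals:
  C: 6
  H: 14
  O: 1
Molecular formula: C6H14O.
DoU = (2C + 2 + N − H − X) / 2 = (2·6 + 2 + 0 − 14 − 0) / 2 = 0.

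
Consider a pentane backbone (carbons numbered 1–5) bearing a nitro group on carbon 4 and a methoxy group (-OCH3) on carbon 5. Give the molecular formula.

C6H13NO3

Atom tally by fragment:
  CH3 → C:1 H:3
  CH2 → C:1 H:2
  CH2 → C:1 H:2
  CH(NO2) → C:1 H:1 N:1 O:2
  CH2OCH3 → C:2 H:5 O:1
Element totals:
  C: 6
  H: 13
  N: 1
  O: 3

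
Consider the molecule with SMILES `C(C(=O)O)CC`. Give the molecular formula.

C4H8O2

Atom tally by fragment:
  HOOCCH2 → C:2 H:3 O:2
  CH2 → C:1 H:2
  CH3 → C:1 H:3
Element totals:
  C: 4
  H: 8
  O: 2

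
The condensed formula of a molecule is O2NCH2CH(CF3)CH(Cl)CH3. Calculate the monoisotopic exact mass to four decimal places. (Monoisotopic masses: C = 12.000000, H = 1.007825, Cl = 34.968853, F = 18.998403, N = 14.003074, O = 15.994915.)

205.0117

Element totals:
  C: 5
  H: 7
  Cl: 1
  F: 3
  N: 1
  O: 2
Molecular formula: C5H7ClF3NO2.
  M = 5(12.0) + 7(1.007825) + 34.968853 + 3(18.998403) + 14.003074 + 2(15.994915)
    = 60.000000 + 7.054775 + 34.968853 + 56.995209 + 14.003074 + 31.989830 = 205.011741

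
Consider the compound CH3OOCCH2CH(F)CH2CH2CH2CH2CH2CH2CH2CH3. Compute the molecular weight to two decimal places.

Atom tally by fragment:
  CH3OOCCH2 → C:3 H:5 O:2
  CH(F) → C:1 H:1 F:1
  CH2 → C:1 H:2
  CH2 → C:1 H:2
  CH2 → C:1 H:2
  CH2 → C:1 H:2
  CH2 → C:1 H:2
  CH2 → C:1 H:2
  CH2 → C:1 H:2
  CH3 → C:1 H:3
Element totals:
  C: 12
  H: 23
  F: 1
  O: 2
Molecular formula: C12H23FO2.
  M = 12(12.011) + 23(1.008) + 18.998 + 2(15.999)
    = 144.132 + 23.184 + 18.998 + 31.998 = 218.312

218.31 g/mol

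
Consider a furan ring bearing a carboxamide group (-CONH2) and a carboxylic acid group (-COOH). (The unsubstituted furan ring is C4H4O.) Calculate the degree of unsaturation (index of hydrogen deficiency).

Atom tally by fragment:
  furan ring core → C:4 H:4 O:1
  (− 2 ring H displaced by substituents)
  + CONH2 → C:1 H:2 O:1 N:1
  + COOH → C:1 H:1 O:2
Element totals:
  C: 6
  H: 5
  N: 1
  O: 4
Molecular formula: C6H5NO4.
DoU = (2C + 2 + N − H − X) / 2 = (2·6 + 2 + 1 − 5 − 0) / 2 = 5.

5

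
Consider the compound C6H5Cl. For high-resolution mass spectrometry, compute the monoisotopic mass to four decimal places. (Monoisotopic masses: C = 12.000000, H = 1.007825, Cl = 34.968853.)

112.0080

Element totals:
  C: 6
  H: 5
  Cl: 1
Molecular formula: C6H5Cl.
  M = 6(12.0) + 5(1.007825) + 34.968853
    = 72.000000 + 5.039125 + 34.968853 = 112.007978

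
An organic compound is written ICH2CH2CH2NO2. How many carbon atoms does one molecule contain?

3

Atom tally by fragment:
  ICH2 → C:1 H:2 I:1
  CH2 → C:1 H:2
  CH2NO2 → C:1 H:2 N:1 O:2
Element totals:
  C: 3
  H: 6
  I: 1
  N: 1
  O: 2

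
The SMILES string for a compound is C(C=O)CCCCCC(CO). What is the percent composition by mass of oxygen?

Atom tally by fragment:
  OHCCH2 → C:2 H:3 O:1
  CH2 → C:1 H:2
  CH2 → C:1 H:2
  CH2 → C:1 H:2
  CH2 → C:1 H:2
  CH2 → C:1 H:2
  CH2CH2OH → C:2 H:5 O:1
Element totals:
  C: 9
  H: 18
  O: 2
Molecular formula: C9H18O2.
Molar mass = 158.241 g/mol.
Mass from O: 2 × 15.999 = 31.998 g/mol.
%O = 31.998 / 158.241 × 100 = 20.22%.

20.22%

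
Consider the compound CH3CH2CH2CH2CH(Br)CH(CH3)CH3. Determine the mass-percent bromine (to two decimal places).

41.37%

Atom tally by fragment:
  CH3 → C:1 H:3
  CH2 → C:1 H:2
  CH2 → C:1 H:2
  CH2 → C:1 H:2
  CH(Br) → C:1 H:1 Br:1
  CH(CH3) → C:2 H:4
  CH3 → C:1 H:3
Element totals:
  C: 8
  H: 17
  Br: 1
Molecular formula: C8H17Br.
Molar mass = 193.128 g/mol.
Mass from Br: 1 × 79.904 = 79.904 g/mol.
%Br = 79.904 / 193.128 × 100 = 41.37%.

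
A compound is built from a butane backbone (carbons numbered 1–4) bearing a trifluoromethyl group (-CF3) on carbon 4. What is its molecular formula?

C5H9F3

Atom tally by fragment:
  CH3 → C:1 H:3
  CH2 → C:1 H:2
  CH2 → C:1 H:2
  CH2CF3 → C:2 H:2 F:3
Element totals:
  C: 5
  H: 9
  F: 3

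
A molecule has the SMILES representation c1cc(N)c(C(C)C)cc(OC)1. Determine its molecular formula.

Atom tally by fragment:
  benzene ring core → C:6 H:6
  (− 3 ring H displaced by substituents)
  + NH2 → N:1 H:2
  + CH(CH3)2 → C:3 H:7
  + OCH3 → C:1 H:3 O:1
Element totals:
  C: 10
  H: 15
  N: 1
  O: 1

C10H15NO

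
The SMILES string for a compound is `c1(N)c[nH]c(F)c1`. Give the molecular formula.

C4H5FN2

Atom tally by fragment:
  pyrrole ring core → C:4 H:5 N:1
  (− 2 ring H displaced by substituents)
  + NH2 → N:1 H:2
  + F → F:1
Element totals:
  C: 4
  H: 5
  F: 1
  N: 2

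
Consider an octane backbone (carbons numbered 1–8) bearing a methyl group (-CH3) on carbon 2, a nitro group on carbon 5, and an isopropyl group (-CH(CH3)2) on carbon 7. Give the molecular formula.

Atom tally by fragment:
  CH3 → C:1 H:3
  CH(CH3) → C:2 H:4
  CH2 → C:1 H:2
  CH2 → C:1 H:2
  CH(NO2) → C:1 H:1 N:1 O:2
  CH2 → C:1 H:2
  CH(CH(CH3)2) → C:4 H:8
  CH3 → C:1 H:3
Element totals:
  C: 12
  H: 25
  N: 1
  O: 2

C12H25NO2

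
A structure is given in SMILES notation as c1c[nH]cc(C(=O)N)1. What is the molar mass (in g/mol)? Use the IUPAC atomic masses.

Atom tally by fragment:
  pyrrole ring core → C:4 H:5 N:1
  (− 1 ring H displaced by substituents)
  + CONH2 → C:1 H:2 O:1 N:1
Element totals:
  C: 5
  H: 6
  N: 2
  O: 1
Molecular formula: C5H6N2O.
  M = 5(12.011) + 6(1.008) + 2(14.007) + 15.999
    = 60.055 + 6.048 + 28.014 + 15.999 = 110.116

110.12 g/mol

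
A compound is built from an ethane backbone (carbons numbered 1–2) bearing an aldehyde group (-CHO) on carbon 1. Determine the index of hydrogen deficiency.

Atom tally by fragment:
  OHCCH2 → C:2 H:3 O:1
  CH3 → C:1 H:3
Element totals:
  C: 3
  H: 6
  O: 1
Molecular formula: C3H6O.
DoU = (2C + 2 + N − H − X) / 2 = (2·3 + 2 + 0 − 6 − 0) / 2 = 1.

1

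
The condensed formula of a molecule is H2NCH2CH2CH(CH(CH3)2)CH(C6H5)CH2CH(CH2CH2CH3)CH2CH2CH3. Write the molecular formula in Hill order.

C21H37N

Atom tally by fragment:
  H2NCH2 → C:1 H:4 N:1
  CH2 → C:1 H:2
  CH(CH(CH3)2) → C:4 H:8
  CH(C6H5) → C:7 H:6
  CH2 → C:1 H:2
  CH(CH2CH2CH3) → C:4 H:8
  CH2 → C:1 H:2
  CH2 → C:1 H:2
  CH3 → C:1 H:3
Element totals:
  C: 21
  H: 37
  N: 1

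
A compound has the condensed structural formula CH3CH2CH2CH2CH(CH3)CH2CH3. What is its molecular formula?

C8H18

Atom tally by fragment:
  CH3 → C:1 H:3
  CH2 → C:1 H:2
  CH2 → C:1 H:2
  CH2 → C:1 H:2
  CH(CH3) → C:2 H:4
  CH2 → C:1 H:2
  CH3 → C:1 H:3
Element totals:
  C: 8
  H: 18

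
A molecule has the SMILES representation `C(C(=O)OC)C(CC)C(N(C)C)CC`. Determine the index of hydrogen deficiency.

1

Atom tally by fragment:
  CH3OOCCH2 → C:3 H:5 O:2
  CH(C2H5) → C:3 H:6
  CH(N(CH3)2) → C:3 H:7 N:1
  CH2 → C:1 H:2
  CH3 → C:1 H:3
Element totals:
  C: 11
  H: 23
  N: 1
  O: 2
Molecular formula: C11H23NO2.
DoU = (2C + 2 + N − H − X) / 2 = (2·11 + 2 + 1 − 23 − 0) / 2 = 1.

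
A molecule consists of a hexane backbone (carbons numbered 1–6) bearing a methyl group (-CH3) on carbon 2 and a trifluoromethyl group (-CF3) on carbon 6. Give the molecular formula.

Atom tally by fragment:
  CH3 → C:1 H:3
  CH(CH3) → C:2 H:4
  CH2 → C:1 H:2
  CH2 → C:1 H:2
  CH2 → C:1 H:2
  CH2CF3 → C:2 H:2 F:3
Element totals:
  C: 8
  H: 15
  F: 3

C8H15F3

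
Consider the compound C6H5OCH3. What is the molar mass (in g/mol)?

108.14 g/mol

Atom tally by fragment:
  benzene ring core → C:6 H:6
  (− 1 ring H displaced by substituents)
  + OCH3 → C:1 H:3 O:1
Element totals:
  C: 7
  H: 8
  O: 1
Molecular formula: C7H8O.
  M = 7(12.011) + 8(1.008) + 15.999
    = 84.077 + 8.064 + 15.999 = 108.140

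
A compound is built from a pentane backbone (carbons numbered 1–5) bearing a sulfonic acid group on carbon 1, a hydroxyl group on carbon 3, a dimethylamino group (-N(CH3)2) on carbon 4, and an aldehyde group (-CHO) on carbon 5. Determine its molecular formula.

C8H17NO5S

Atom tally by fragment:
  HO3SCH2 → C:1 H:3 S:1 O:3
  CH2 → C:1 H:2
  CH(OH) → C:1 H:2 O:1
  CH(N(CH3)2) → C:3 H:7 N:1
  CH2CHO → C:2 H:3 O:1
Element totals:
  C: 8
  H: 17
  N: 1
  O: 5
  S: 1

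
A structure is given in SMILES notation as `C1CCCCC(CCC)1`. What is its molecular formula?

Atom tally by fragment:
  cyclohexane ring core → C:6 H:12
  (− 1 ring H displaced by substituents)
  + CH2CH2CH3 → C:3 H:7
Element totals:
  C: 9
  H: 18

C9H18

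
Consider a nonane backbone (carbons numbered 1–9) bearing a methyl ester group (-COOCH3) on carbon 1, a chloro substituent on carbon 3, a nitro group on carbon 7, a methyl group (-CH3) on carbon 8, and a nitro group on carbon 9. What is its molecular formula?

Atom tally by fragment:
  CH3OOCCH2 → C:3 H:5 O:2
  CH2 → C:1 H:2
  CH(Cl) → C:1 H:1 Cl:1
  CH2 → C:1 H:2
  CH2 → C:1 H:2
  CH2 → C:1 H:2
  CH(NO2) → C:1 H:1 N:1 O:2
  CH(CH3) → C:2 H:4
  CH2NO2 → C:1 H:2 N:1 O:2
Element totals:
  C: 12
  H: 21
  Cl: 1
  N: 2
  O: 6

C12H21ClN2O6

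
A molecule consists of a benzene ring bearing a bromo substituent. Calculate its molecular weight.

Atom tally by fragment:
  benzene ring core → C:6 H:6
  (− 1 ring H displaced by substituents)
  + Br → Br:1
Element totals:
  C: 6
  H: 5
  Br: 1
Molecular formula: C6H5Br.
  M = 6(12.011) + 5(1.008) + 79.904
    = 72.066 + 5.040 + 79.904 = 157.010

157.01 g/mol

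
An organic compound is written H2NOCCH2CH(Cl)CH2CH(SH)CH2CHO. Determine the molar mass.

209.69 g/mol

Element totals:
  C: 7
  H: 12
  Cl: 1
  N: 1
  O: 2
  S: 1
Molecular formula: C7H12ClNO2S.
  M = 7(12.011) + 12(1.008) + 35.45 + 14.007 + 2(15.999) + 32.06
    = 84.077 + 12.096 + 35.450 + 14.007 + 31.998 + 32.060 = 209.688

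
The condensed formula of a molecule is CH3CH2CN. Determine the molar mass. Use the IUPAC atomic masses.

Atom tally by fragment:
  CH3 → C:1 H:3
  CH2CN → C:2 H:2 N:1
Element totals:
  C: 3
  H: 5
  N: 1
Molecular formula: C3H5N.
  M = 3(12.011) + 5(1.008) + 14.007
    = 36.033 + 5.040 + 14.007 = 55.080

55.08 g/mol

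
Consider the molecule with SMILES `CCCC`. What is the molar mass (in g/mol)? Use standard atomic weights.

58.12 g/mol

Atom tally by fragment:
  CH3 → C:1 H:3
  CH2 → C:1 H:2
  CH2 → C:1 H:2
  CH3 → C:1 H:3
Element totals:
  C: 4
  H: 10
Molecular formula: C4H10.
  M = 4(12.011) + 10(1.008)
    = 48.044 + 10.080 = 58.124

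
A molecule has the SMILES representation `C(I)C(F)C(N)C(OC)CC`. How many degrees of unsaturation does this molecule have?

Atom tally by fragment:
  ICH2 → C:1 H:2 I:1
  CH(F) → C:1 H:1 F:1
  CH(NH2) → C:1 H:3 N:1
  CH(OCH3) → C:2 H:4 O:1
  CH2 → C:1 H:2
  CH3 → C:1 H:3
Element totals:
  C: 7
  H: 15
  F: 1
  I: 1
  N: 1
  O: 1
Molecular formula: C7H15FINO.
DoU = (2C + 2 + N − H − X) / 2 = (2·7 + 2 + 1 − 15 − 2) / 2 = 0.

0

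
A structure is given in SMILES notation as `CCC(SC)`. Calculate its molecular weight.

90.18 g/mol

Atom tally by fragment:
  CH3 → C:1 H:3
  CH2 → C:1 H:2
  CH2SCH3 → C:2 H:5 S:1
Element totals:
  C: 4
  H: 10
  S: 1
Molecular formula: C4H10S.
  M = 4(12.011) + 10(1.008) + 32.06
    = 48.044 + 10.080 + 32.060 = 90.184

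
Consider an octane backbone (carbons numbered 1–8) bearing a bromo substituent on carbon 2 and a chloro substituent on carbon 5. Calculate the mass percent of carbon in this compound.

Atom tally by fragment:
  CH3 → C:1 H:3
  CH(Br) → C:1 H:1 Br:1
  CH2 → C:1 H:2
  CH2 → C:1 H:2
  CH(Cl) → C:1 H:1 Cl:1
  CH2 → C:1 H:2
  CH2 → C:1 H:2
  CH3 → C:1 H:3
Element totals:
  C: 8
  H: 16
  Br: 1
  Cl: 1
Molecular formula: C8H16BrCl.
Molar mass = 227.570 g/mol.
Mass from C: 8 × 12.011 = 96.088 g/mol.
%C = 96.088 / 227.570 × 100 = 42.22%.

42.22%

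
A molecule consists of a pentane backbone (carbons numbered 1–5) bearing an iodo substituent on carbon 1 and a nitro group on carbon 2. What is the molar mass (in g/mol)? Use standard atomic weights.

Atom tally by fragment:
  ICH2 → C:1 H:2 I:1
  CH(NO2) → C:1 H:1 N:1 O:2
  CH2 → C:1 H:2
  CH2 → C:1 H:2
  CH3 → C:1 H:3
Element totals:
  C: 5
  H: 10
  I: 1
  N: 1
  O: 2
Molecular formula: C5H10INO2.
  M = 5(12.011) + 10(1.008) + 126.904 + 14.007 + 2(15.999)
    = 60.055 + 10.080 + 126.904 + 14.007 + 31.998 = 243.044

243.04 g/mol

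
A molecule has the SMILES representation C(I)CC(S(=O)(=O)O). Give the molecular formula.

Atom tally by fragment:
  ICH2 → C:1 H:2 I:1
  CH2 → C:1 H:2
  CH2SO3H → C:1 H:3 S:1 O:3
Element totals:
  C: 3
  H: 7
  I: 1
  O: 3
  S: 1

C3H7IO3S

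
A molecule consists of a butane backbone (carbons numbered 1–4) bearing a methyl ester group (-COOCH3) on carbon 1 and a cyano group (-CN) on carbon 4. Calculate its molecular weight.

Atom tally by fragment:
  CH3OOCCH2 → C:3 H:5 O:2
  CH2 → C:1 H:2
  CH2 → C:1 H:2
  CH2CN → C:2 H:2 N:1
Element totals:
  C: 7
  H: 11
  N: 1
  O: 2
Molecular formula: C7H11NO2.
  M = 7(12.011) + 11(1.008) + 14.007 + 2(15.999)
    = 84.077 + 11.088 + 14.007 + 31.998 = 141.170

141.17 g/mol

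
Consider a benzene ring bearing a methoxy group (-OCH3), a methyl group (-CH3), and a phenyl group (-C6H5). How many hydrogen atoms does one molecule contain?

14

Atom tally by fragment:
  benzene ring core → C:6 H:6
  (− 3 ring H displaced by substituents)
  + OCH3 → C:1 H:3 O:1
  + CH3 → C:1 H:3
  + C6H5 → C:6 H:5
Element totals:
  C: 14
  H: 14
  O: 1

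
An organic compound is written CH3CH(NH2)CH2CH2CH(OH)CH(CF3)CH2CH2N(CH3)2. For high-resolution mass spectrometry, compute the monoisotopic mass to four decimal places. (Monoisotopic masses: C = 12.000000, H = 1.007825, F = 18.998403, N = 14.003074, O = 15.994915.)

Atom tally by fragment:
  CH3 → C:1 H:3
  CH(NH2) → C:1 H:3 N:1
  CH2 → C:1 H:2
  CH2 → C:1 H:2
  CH(OH) → C:1 H:2 O:1
  CH(CF3) → C:2 H:1 F:3
  CH2 → C:1 H:2
  CH2N(CH3)2 → C:3 H:8 N:1
Element totals:
  C: 11
  H: 23
  F: 3
  N: 2
  O: 1
Molecular formula: C11H23F3N2O.
  M = 11(12.0) + 23(1.007825) + 3(18.998403) + 2(14.003074) + 15.994915
    = 132.000000 + 23.179975 + 56.995209 + 28.006148 + 15.994915 = 256.176247

256.1762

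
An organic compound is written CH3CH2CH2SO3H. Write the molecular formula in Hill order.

Atom tally by fragment:
  CH3 → C:1 H:3
  CH2 → C:1 H:2
  CH2SO3H → C:1 H:3 S:1 O:3
Element totals:
  C: 3
  H: 8
  O: 3
  S: 1

C3H8O3S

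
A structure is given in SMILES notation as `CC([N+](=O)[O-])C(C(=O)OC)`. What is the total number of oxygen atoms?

4

Atom tally by fragment:
  CH3 → C:1 H:3
  CH(NO2) → C:1 H:1 N:1 O:2
  CH2COOCH3 → C:3 H:5 O:2
Element totals:
  C: 5
  H: 9
  N: 1
  O: 4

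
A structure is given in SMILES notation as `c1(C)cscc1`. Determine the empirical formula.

C5H6S

Atom tally by fragment:
  thiophene ring core → C:4 H:4 S:1
  (− 1 ring H displaced by substituents)
  + CH3 → C:1 H:3
Element totals:
  C: 5
  H: 6
  S: 1
Molecular formula: C5H6S.
gcd of subscripts (5, 6, 1) = 1, so the empirical formula equals the molecular formula.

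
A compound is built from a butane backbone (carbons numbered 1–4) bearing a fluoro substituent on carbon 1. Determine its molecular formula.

C4H9F

Atom tally by fragment:
  FCH2 → C:1 H:2 F:1
  CH2 → C:1 H:2
  CH2 → C:1 H:2
  CH3 → C:1 H:3
Element totals:
  C: 4
  H: 9
  F: 1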